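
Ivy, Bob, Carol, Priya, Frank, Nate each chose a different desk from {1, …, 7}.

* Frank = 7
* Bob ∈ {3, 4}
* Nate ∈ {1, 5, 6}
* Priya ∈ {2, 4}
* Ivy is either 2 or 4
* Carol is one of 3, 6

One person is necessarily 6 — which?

Carol

Frank's domain is down to {7}, so Frank = 7.
The 2 variables Ivy and Priya are confined to {2, 4}, which locks those values in; drop them from Bob.
Bob must be 3 (only option left). Eliminate 3 elsewhere: Carol.
So 6 goes to Carol.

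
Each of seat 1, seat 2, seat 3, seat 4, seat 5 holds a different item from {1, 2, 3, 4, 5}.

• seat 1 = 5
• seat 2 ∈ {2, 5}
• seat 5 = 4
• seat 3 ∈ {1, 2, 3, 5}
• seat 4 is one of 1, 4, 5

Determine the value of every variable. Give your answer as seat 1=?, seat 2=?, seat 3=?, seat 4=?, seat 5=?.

seat 1=5, seat 2=2, seat 3=3, seat 4=1, seat 5=4

seat 1 has just one choice, so seat 1 = 5. Eliminate 5 elsewhere: seat 2, seat 3, seat 4.
That leaves seat 2 = 2. Strike 2 from seat 3.
seat 5 must be 4 (only option left). Remove 4 from seat 4.
That leaves seat 4 = 1. Remove 1 from seat 3.
seat 3 must be 3 (only option left).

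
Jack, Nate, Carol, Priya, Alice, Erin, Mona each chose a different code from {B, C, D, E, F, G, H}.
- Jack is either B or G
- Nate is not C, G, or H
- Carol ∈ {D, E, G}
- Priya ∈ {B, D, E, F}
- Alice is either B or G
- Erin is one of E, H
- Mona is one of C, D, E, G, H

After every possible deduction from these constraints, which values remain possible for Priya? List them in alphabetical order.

Among the 7 variables, C fits only Mona (and all 7 values in {B, C, D, E, F, G, H} must be used), so Mona = C.
Among the 6 still-open variables, H fits only Erin (and all 6 values in {B, D, E, F, G, H} must be used), so Erin = H.
The 2 variables Jack and Alice are confined to {B, G}, which locks those values in; drop them from Nate, Carol, Priya.
No further eliminations apply; Priya can still be any of D, E, F.

D, E, F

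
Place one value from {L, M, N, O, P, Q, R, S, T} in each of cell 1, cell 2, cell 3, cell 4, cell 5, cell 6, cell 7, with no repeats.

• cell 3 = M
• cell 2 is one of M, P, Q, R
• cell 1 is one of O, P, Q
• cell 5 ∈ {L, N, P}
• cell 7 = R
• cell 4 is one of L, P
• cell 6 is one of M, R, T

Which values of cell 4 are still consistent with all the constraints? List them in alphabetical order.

cell 3 must be M (only option left). Eliminate M elsewhere: cell 2, cell 6.
That leaves cell 7 = R. Strike R from cell 2, cell 6.
That leaves cell 6 = T.
No further eliminations apply; cell 4 can still be any of L, P.

L, P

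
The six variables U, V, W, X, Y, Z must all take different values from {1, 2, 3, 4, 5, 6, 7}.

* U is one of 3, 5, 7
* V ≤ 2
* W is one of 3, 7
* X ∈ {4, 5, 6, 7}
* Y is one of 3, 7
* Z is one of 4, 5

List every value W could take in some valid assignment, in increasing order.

3, 7

The 2 variables W and Y are confined to {3, 7}, which locks those values in; drop them from U, X.
U must be 5 (only option left). Eliminate 5 elsewhere: X, Z.
Z must be 4 (only option left). Strike 4 from X.
X's domain is down to {6}, so X = 6.
No further eliminations apply; W can still be any of 3, 7.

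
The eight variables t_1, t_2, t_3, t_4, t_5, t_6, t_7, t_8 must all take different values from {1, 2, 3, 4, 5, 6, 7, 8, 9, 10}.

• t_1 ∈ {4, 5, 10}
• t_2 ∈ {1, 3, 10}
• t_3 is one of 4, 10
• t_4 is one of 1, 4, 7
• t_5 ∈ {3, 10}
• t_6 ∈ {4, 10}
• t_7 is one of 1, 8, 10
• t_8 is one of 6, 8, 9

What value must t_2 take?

1

t_3 and t_6 share exactly the 2 values {4, 10}; by pigeonhole those values go to them, so strike 4, 10 from t_1, t_2, t_4, t_5, t_7.
t_1 has just one choice, so t_1 = 5.
t_5's domain is down to {3}, so t_5 = 3. So t_2 can't be 3.
So t_2 = 1.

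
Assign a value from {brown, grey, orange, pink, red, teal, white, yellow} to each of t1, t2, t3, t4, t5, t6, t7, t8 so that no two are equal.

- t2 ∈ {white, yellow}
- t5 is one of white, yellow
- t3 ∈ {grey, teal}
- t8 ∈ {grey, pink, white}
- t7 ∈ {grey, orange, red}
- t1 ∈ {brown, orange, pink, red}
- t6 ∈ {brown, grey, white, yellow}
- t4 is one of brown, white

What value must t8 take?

The 8 variables together cover exactly {brown, grey, orange, pink, red, teal, white, yellow} — 8 values for 8 variables — and teal appears only in t3's list, so t3 = teal.
t2 and t5 share exactly the 2 values {white, yellow}; by pigeonhole those values go to them, so strike white, yellow from t4, t6, t8.
t4's domain is down to {brown}, so t4 = brown. Remove brown from t1, t6.
That leaves t6 = grey. Remove grey from t7, t8.
So t8 = pink.

pink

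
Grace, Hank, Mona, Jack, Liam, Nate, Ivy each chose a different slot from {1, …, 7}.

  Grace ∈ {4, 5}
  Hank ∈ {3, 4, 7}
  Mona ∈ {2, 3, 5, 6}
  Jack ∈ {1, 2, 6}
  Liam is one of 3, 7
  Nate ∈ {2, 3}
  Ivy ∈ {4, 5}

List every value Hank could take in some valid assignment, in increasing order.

The 7 variables together cover exactly {1, 2, 3, 4, 5, 6, 7} — 7 values for 7 variables — and 1 appears only in Jack's list, so Jack = 1.
The 6 still-open variables together cover exactly {2, 3, 4, 5, 6, 7} — 6 values for 6 variables — and 6 appears only in Mona's list, so Mona = 6.
The 5 still-open variables together cover exactly {2, 3, 4, 5, 7} — 5 values for 5 variables — and 2 appears only in Nate's list, so Nate = 2.
The 2 variables Grace and Ivy are confined to {4, 5}, which locks those values in; drop them from Hank.
No further eliminations apply; Hank can still be any of 3, 7.

3, 7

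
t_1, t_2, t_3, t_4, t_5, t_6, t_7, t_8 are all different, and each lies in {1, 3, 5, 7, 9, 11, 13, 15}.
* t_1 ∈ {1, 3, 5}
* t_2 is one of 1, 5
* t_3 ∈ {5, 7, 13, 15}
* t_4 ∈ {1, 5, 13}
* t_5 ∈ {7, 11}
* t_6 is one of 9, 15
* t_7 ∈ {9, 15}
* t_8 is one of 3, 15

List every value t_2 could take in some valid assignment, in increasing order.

1, 5

Among the 8 variables, 11 fits only t_5 (and all 8 values in {1, 3, 5, 7, 9, 11, 13, 15} must be used), so t_5 = 11.
The 7 still-open variables together cover exactly {1, 3, 5, 7, 9, 13, 15} — 7 values for 7 variables — and 7 appears only in t_3's list, so t_3 = 7.
Among the 6 still-open variables, 13 fits only t_4 (and all 6 values in {1, 3, 5, 9, 13, 15} must be used), so t_4 = 13.
The 2 variables t_6 and t_7 are confined to {9, 15}, which locks those values in; drop them from t_8.
That leaves t_8 = 3. Strike 3 from t_1.
No further eliminations apply; t_2 can still be any of 1, 5.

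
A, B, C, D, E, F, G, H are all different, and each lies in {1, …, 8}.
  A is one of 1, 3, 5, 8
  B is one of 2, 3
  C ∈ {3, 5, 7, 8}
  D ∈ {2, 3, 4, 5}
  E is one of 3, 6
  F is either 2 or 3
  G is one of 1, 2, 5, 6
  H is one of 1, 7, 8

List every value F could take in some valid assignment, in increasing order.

2, 3

Among the 8 variables, 4 fits only D (and all 8 values in {1, 2, 3, 4, 5, 6, 7, 8} must be used), so D = 4.
The 2 variables B and F are confined to {2, 3}, which locks those values in; drop them from A, C, E, G.
E has just one choice, so E = 6. Eliminate 6 elsewhere: G.
No further eliminations apply; F can still be any of 2, 3.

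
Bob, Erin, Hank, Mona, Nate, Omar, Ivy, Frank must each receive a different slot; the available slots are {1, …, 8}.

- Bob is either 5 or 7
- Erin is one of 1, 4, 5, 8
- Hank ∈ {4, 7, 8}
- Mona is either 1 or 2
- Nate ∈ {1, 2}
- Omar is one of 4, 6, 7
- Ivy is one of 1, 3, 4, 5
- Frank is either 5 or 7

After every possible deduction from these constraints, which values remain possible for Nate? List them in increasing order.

1, 2

The 8 variables together cover exactly {1, 2, 3, 4, 5, 6, 7, 8} — 8 values for 8 variables — and 3 appears only in Ivy's list, so Ivy = 3.
Among the 7 still-open variables, 6 fits only Omar (and all 7 values in {1, 2, 4, 5, 6, 7, 8} must be used), so Omar = 6.
Bob and Frank between them cover only {5, 7} — a naked pair. Remove those values from Erin, Hank.
The 2 variables Mona and Nate are confined to {1, 2}, which locks those values in; drop them from Erin.
No further eliminations apply; Nate can still be any of 1, 2.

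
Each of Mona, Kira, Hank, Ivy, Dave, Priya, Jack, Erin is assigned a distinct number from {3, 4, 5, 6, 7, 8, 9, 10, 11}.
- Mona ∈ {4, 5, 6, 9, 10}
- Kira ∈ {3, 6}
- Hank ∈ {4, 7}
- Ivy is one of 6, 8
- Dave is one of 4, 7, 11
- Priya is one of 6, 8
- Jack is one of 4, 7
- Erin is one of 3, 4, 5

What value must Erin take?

5

Hank and Jack share exactly the 2 values {4, 7}; by pigeonhole those values go to them, so strike 4, 7 from Mona, Dave, Erin.
Dave has just one choice, so Dave = 11.
Ivy and Priya between them cover only {6, 8} — a naked pair. Remove those values from Mona, Kira.
Kira must be 3 (only option left). Remove 3 from Erin.
So Erin = 5.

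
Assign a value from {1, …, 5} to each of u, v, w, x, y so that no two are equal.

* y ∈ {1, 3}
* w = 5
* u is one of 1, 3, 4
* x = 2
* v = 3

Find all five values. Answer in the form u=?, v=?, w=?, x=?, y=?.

v has just one choice, so v = 3. Eliminate 3 elsewhere: u, y.
w has just one choice, so w = 5.
x's domain is down to {2}, so x = 2.
y must be 1 (only option left). Eliminate 1 elsewhere: u.
u must be 4 (only option left).

u=4, v=3, w=5, x=2, y=1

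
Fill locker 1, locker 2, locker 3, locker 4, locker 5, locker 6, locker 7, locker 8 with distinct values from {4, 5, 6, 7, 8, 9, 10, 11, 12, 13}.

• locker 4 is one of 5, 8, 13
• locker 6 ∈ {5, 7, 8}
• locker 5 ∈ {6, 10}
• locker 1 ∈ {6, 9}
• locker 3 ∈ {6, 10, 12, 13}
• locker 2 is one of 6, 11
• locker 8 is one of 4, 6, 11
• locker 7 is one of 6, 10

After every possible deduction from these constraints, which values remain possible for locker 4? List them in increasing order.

5, 8, 13

locker 5 and locker 7 between them cover only {6, 10} — a naked pair. Remove those values from locker 1, locker 2, locker 3, locker 8.
locker 1 must be 9 (only option left).
That leaves locker 2 = 11. Eliminate 11 elsewhere: locker 8.
locker 8's domain is down to {4}, so locker 8 = 4.
No further eliminations apply; locker 4 can still be any of 5, 8, 13.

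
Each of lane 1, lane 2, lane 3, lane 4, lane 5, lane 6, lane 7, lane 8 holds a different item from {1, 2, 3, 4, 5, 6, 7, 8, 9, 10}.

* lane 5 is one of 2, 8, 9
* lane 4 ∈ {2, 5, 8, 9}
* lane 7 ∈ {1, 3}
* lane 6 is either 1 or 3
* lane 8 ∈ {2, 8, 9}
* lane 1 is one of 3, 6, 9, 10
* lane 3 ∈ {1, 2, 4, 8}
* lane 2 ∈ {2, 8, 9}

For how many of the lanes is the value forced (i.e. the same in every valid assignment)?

lane 6 and lane 7 share exactly the 2 values {1, 3}; by pigeonhole those values go to them, so strike 1, 3 from lane 1, lane 3.
lane 2, lane 5, lane 8 between them cover only {2, 8, 9} — a naked triple. Remove those values from lane 1, lane 3, lane 4.
lane 3's domain is down to {4}, so lane 3 = 4.
That leaves lane 4 = 5.
Determined: lane 3=4, lane 4=5. The other lanes each still have more than one consistent value. That makes 2.

2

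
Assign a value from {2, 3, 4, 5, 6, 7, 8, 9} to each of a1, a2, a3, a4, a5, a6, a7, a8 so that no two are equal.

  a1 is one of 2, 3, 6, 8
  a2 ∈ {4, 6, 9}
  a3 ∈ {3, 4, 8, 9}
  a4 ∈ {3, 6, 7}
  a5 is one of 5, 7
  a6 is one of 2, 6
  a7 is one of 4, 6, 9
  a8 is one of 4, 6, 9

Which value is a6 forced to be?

2

The 8 variables draw from only 8 values {2, 3, 4, 5, 6, 7, 8, 9}, so each is used; only a5 can be 5, hence a5 = 5.
The 7 still-open variables together cover exactly {2, 3, 4, 6, 7, 8, 9} — 7 values for 7 variables — and 7 appears only in a4's list, so a4 = 7.
a2, a7, a8 between them cover only {4, 6, 9} — a naked triple. Remove those values from a1, a3, a6.
So a6 = 2.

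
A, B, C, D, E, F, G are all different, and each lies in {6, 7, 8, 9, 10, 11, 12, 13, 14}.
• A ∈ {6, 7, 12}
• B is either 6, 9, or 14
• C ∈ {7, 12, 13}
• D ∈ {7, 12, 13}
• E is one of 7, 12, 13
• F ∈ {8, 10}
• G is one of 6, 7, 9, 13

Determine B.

14

C, D, E share exactly the 3 values {7, 12, 13}; by pigeonhole those values go to them, so strike 7, 12, 13 from A, G.
A has just one choice, so A = 6. Eliminate 6 elsewhere: B, G.
G has just one choice, so G = 9. Remove 9 from B.
So B = 14.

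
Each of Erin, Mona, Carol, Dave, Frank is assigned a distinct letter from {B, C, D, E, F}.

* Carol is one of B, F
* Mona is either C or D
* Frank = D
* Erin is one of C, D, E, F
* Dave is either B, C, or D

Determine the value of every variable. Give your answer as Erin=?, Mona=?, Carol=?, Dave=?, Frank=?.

Frank must be D (only option left). Eliminate D elsewhere: Erin, Mona, Dave.
Mona's domain is down to {C}, so Mona = C. Remove C from Erin, Dave.
That leaves Dave = B. So Carol can't be B.
Carol must be F (only option left). Strike F from Erin.
Erin has just one choice, so Erin = E.

Erin=E, Mona=C, Carol=F, Dave=B, Frank=D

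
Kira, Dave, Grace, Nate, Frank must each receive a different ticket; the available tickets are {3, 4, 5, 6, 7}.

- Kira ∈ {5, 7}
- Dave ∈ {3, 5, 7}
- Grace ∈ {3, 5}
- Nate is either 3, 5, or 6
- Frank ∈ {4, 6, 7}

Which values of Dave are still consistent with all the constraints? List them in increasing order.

3, 5, 7

The 5 variables together cover exactly {3, 4, 5, 6, 7} — 5 values for 5 variables — and 4 appears only in Frank's list, so Frank = 4.
The 4 still-open variables together cover exactly {3, 5, 6, 7} — 4 values for 4 variables — and 6 appears only in Nate's list, so Nate = 6.
No further eliminations apply; Dave can still be any of 3, 5, 7.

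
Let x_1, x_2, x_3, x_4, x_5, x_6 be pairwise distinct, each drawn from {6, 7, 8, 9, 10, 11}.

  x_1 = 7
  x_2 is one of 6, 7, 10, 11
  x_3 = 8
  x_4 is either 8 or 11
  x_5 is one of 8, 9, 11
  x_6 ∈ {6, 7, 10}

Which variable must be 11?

x_1 must be 7 (only option left). Eliminate 7 elsewhere: x_2, x_6.
x_3 must be 8 (only option left). Eliminate 8 elsewhere: x_4, x_5.
So 11 goes to x_4.

x_4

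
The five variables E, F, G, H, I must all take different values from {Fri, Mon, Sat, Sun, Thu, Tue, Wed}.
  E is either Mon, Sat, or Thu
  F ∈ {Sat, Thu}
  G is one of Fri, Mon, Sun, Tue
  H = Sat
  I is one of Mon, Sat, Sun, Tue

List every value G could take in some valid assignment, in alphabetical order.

H's domain is down to {Sat}, so H = Sat. So E, F, I can't be Sat.
F must be Thu (only option left). Remove Thu from E.
That leaves E = Mon. So G, I can't be Mon.
No further eliminations apply; G can still be any of Fri, Sun, Tue.

Fri, Sun, Tue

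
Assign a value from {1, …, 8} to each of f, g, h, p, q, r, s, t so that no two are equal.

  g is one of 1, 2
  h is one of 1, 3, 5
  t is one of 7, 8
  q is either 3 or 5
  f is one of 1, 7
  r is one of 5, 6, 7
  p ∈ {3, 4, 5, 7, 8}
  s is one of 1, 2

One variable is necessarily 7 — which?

f

The 8 variables draw from only 8 values {1, 2, 3, 4, 5, 6, 7, 8}, so each is used; only p can be 4, hence p = 4.
The 7 still-open variables draw from only 7 values {1, 2, 3, 5, 6, 7, 8}, so each is used; only r can be 6, hence r = 6.
Among the 6 still-open variables, 8 fits only t (and all 6 values in {1, 2, 3, 5, 7, 8} must be used), so t = 8.
The 5 still-open variables together cover exactly {1, 2, 3, 5, 7} — 5 values for 5 variables — and 7 appears only in f's list, so f = 7.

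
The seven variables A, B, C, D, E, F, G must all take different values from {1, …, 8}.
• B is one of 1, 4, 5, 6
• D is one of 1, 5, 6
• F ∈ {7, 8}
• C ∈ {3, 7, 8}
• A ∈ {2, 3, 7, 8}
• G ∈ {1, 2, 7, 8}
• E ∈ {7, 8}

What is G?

1

E and F between them cover only {7, 8} — a naked pair. Remove those values from A, C, G.
C must be 3 (only option left). Remove 3 from A.
A has just one choice, so A = 2. Remove 2 from G.
So G = 1.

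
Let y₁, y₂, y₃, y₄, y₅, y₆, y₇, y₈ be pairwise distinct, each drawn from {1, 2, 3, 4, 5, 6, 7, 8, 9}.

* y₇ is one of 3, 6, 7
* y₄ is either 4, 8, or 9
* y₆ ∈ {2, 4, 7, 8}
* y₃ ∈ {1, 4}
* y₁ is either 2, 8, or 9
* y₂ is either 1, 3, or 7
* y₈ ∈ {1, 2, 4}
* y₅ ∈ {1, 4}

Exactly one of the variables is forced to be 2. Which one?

y₈

Among the 8 variables, 6 fits only y₇ (and all 8 values in {1, 2, 3, 4, 6, 7, 8, 9} must be used), so y₇ = 6.
The 7 still-open variables together cover exactly {1, 2, 3, 4, 7, 8, 9} — 7 values for 7 variables — and 3 appears only in y₂'s list, so y₂ = 3.
Among the 6 still-open variables, 7 fits only y₆ (and all 6 values in {1, 2, 4, 7, 8, 9} must be used), so y₆ = 7.
y₃ and y₅ share exactly the 2 values {1, 4}; by pigeonhole those values go to them, so strike 1, 4 from y₄, y₈.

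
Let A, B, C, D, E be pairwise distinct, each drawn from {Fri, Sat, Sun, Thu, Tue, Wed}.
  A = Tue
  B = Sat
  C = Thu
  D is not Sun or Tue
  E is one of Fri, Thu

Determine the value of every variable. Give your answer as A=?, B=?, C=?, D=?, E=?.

A=Tue, B=Sat, C=Thu, D=Wed, E=Fri

A has just one choice, so A = Tue.
That leaves B = Sat. So D can't be Sat.
C must be Thu (only option left). So D, E can't be Thu.
E's domain is down to {Fri}, so E = Fri. So D can't be Fri.
D's domain is down to {Wed}, so D = Wed.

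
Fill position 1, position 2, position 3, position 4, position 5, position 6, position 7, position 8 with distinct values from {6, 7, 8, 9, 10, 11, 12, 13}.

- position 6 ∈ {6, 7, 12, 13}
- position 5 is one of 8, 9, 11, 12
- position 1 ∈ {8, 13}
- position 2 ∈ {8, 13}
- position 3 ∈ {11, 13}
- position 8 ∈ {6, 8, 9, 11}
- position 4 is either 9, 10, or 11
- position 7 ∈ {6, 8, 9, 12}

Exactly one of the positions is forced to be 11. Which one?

Among the 8 variables, 7 fits only position 6 (and all 8 values in {6, 7, 8, 9, 10, 11, 12, 13} must be used), so position 6 = 7.
Among the 7 still-open variables, 10 fits only position 4 (and all 7 values in {6, 8, 9, 10, 11, 12, 13} must be used), so position 4 = 10.
position 1 and position 2 share exactly the 2 values {8, 13}; by pigeonhole those values go to them, so strike 8, 13 from position 3, position 5, position 7, position 8.
So 11 goes to position 3.

position 3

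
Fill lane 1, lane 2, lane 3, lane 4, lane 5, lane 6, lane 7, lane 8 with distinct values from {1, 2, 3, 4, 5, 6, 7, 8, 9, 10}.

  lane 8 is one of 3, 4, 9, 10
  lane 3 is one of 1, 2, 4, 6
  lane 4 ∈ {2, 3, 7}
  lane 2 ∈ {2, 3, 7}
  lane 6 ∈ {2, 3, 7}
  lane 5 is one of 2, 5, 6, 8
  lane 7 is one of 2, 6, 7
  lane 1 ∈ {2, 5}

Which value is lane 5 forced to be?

lane 2, lane 4, lane 6 between them cover only {2, 3, 7} — a naked triple. Remove those values from lane 1, lane 3, lane 5, lane 7, lane 8.
lane 1's domain is down to {5}, so lane 1 = 5. Eliminate 5 elsewhere: lane 5.
That leaves lane 7 = 6. Eliminate 6 elsewhere: lane 3, lane 5.
So lane 5 = 8.

8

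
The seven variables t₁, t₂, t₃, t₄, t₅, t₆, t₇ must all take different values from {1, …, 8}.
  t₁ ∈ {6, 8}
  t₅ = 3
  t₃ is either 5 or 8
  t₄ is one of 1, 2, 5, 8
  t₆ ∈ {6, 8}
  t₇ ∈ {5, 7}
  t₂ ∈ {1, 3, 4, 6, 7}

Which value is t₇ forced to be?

t₅'s domain is down to {3}, so t₅ = 3. So t₂ can't be 3.
The 2 variables t₁ and t₆ are confined to {6, 8}, which locks those values in; drop them from t₂, t₃, t₄.
t₃'s domain is down to {5}, so t₃ = 5. So t₄, t₇ can't be 5.
So t₇ = 7.

7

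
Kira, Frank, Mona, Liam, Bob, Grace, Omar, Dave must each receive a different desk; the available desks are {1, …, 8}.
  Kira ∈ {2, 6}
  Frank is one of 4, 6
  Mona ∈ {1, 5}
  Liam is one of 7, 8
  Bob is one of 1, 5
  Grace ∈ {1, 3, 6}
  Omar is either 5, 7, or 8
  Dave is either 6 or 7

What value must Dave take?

The 8 variables draw from only 8 values {1, 2, 3, 4, 5, 6, 7, 8}, so each is used; only Kira can be 2, hence Kira = 2.
The 7 still-open variables draw from only 7 values {1, 3, 4, 5, 6, 7, 8}, so each is used; only Grace can be 3, hence Grace = 3.
Among the 6 still-open variables, 4 fits only Frank (and all 6 values in {1, 4, 5, 6, 7, 8} must be used), so Frank = 4.
Among the 5 still-open variables, 6 fits only Dave (and all 5 values in {1, 5, 6, 7, 8} must be used), so Dave = 6.

6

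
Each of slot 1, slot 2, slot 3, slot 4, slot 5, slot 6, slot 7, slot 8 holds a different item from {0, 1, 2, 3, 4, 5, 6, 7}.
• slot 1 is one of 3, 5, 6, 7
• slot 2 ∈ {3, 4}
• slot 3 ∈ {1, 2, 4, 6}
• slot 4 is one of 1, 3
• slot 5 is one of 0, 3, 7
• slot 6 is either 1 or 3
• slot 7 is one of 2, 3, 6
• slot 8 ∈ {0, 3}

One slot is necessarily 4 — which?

Among the 8 variables, 5 fits only slot 1 (and all 8 values in {0, 1, 2, 3, 4, 5, 6, 7} must be used), so slot 1 = 5.
The 7 still-open variables together cover exactly {0, 1, 2, 3, 4, 6, 7} — 7 values for 7 variables — and 7 appears only in slot 5's list, so slot 5 = 7.
Among the 6 still-open variables, 0 fits only slot 8 (and all 6 values in {0, 1, 2, 3, 4, 6} must be used), so slot 8 = 0.
slot 4 and slot 6 share exactly the 2 values {1, 3}; by pigeonhole those values go to them, so strike 1, 3 from slot 2, slot 3, slot 7.

slot 2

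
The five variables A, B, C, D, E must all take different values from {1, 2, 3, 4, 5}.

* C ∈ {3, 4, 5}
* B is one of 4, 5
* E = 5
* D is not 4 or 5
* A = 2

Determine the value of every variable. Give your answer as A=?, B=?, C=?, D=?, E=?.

A has just one choice, so A = 2. Eliminate 2 elsewhere: D.
That leaves E = 5. So B, C can't be 5.
B's domain is down to {4}, so B = 4. Eliminate 4 elsewhere: C.
C must be 3 (only option left). So D can't be 3.
D has just one choice, so D = 1.

A=2, B=4, C=3, D=1, E=5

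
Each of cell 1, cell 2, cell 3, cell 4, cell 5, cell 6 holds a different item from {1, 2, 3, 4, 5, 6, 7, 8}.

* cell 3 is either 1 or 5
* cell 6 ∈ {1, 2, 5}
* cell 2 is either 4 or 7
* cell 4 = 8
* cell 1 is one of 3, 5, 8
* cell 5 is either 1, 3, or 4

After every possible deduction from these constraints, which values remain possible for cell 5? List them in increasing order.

1, 3, 4

cell 4's domain is down to {8}, so cell 4 = 8. So cell 1 can't be 8.
No further eliminations apply; cell 5 can still be any of 1, 3, 4.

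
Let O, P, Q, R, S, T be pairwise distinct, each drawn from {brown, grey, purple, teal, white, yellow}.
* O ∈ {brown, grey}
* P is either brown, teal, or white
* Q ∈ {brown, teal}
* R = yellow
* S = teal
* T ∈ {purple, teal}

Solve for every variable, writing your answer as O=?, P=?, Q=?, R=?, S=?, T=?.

R must be yellow (only option left).
S must be teal (only option left). Strike teal from P, Q, T.
T has just one choice, so T = purple.
That leaves Q = brown. So O, P can't be brown.
O must be grey (only option left).
P has just one choice, so P = white.

O=grey, P=white, Q=brown, R=yellow, S=teal, T=purple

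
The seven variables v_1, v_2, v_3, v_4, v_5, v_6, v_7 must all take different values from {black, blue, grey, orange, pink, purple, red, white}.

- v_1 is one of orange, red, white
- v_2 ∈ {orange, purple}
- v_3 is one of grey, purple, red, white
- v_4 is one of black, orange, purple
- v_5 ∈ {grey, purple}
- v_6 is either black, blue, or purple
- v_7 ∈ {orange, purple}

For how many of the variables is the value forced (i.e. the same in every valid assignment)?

The 7 variables together cover exactly {black, blue, grey, orange, purple, red, white} — 7 values for 7 variables — and blue appears only in v_6's list, so v_6 = blue.
Among the 6 still-open variables, black fits only v_4 (and all 6 values in {black, grey, orange, purple, red, white} must be used), so v_4 = black.
v_2 and v_7 share exactly the 2 values {orange, purple}; by pigeonhole those values go to them, so strike orange, purple from v_1, v_3, v_5.
That leaves v_5 = grey. Strike grey from v_3.
Determined: v_4=black, v_5=grey, v_6=blue. The other variables each still have more than one consistent value. That makes 3.

3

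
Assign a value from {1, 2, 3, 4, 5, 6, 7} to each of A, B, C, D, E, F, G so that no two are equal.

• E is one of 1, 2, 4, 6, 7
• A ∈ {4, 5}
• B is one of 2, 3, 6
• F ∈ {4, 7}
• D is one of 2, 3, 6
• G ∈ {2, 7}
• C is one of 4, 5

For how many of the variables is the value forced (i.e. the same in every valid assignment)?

3

The 7 variables together cover exactly {1, 2, 3, 4, 5, 6, 7} — 7 values for 7 variables — and 1 appears only in E's list, so E = 1.
A and C between them cover only {4, 5} — a naked pair. Remove those values from F.
F's domain is down to {7}, so F = 7. Remove 7 from G.
G has just one choice, so G = 2. Eliminate 2 elsewhere: B, D.
Determined: E=1, F=7, G=2. The other variables each still have more than one consistent value. That makes 3.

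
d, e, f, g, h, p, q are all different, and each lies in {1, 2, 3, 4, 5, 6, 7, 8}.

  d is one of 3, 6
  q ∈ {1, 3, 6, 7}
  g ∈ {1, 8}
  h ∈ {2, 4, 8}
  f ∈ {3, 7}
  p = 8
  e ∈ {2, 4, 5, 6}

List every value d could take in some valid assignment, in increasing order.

p has just one choice, so p = 8. So g, h can't be 8.
g has just one choice, so g = 1. Remove 1 from q.
d, f, q share exactly the 3 values {3, 6, 7}; by pigeonhole those values go to them, so strike 3, 6, 7 from e.
No further eliminations apply; d can still be any of 3, 6.

3, 6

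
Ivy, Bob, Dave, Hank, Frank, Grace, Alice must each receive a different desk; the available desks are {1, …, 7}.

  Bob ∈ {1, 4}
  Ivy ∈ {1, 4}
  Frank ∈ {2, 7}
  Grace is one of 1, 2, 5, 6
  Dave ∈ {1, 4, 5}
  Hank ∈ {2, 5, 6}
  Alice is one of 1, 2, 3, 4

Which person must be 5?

The 7 variables together cover exactly {1, 2, 3, 4, 5, 6, 7} — 7 values for 7 variables — and 3 appears only in Alice's list, so Alice = 3.
The 6 still-open variables together cover exactly {1, 2, 4, 5, 6, 7} — 6 values for 6 variables — and 7 appears only in Frank's list, so Frank = 7.
Ivy and Bob share exactly the 2 values {1, 4}; by pigeonhole those values go to them, so strike 1, 4 from Dave, Grace.
So 5 goes to Dave.

Dave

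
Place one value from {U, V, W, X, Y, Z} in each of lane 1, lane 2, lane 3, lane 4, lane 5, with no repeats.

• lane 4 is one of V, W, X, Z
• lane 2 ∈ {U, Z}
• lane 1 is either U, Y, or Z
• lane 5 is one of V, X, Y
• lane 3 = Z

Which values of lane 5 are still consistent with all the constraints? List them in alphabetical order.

lane 3 must be Z (only option left). Strike Z from lane 1, lane 2, lane 4.
That leaves lane 2 = U. So lane 1 can't be U.
lane 1's domain is down to {Y}, so lane 1 = Y. Strike Y from lane 5.
No further eliminations apply; lane 5 can still be any of V, X.

V, X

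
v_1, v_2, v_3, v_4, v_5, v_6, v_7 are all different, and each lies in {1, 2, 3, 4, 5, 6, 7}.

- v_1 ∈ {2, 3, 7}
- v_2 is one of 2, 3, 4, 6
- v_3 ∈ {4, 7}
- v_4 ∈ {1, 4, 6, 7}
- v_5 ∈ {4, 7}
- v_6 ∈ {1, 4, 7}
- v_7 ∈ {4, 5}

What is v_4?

Among the 7 variables, 5 fits only v_7 (and all 7 values in {1, 2, 3, 4, 5, 6, 7} must be used), so v_7 = 5.
The 2 variables v_3 and v_5 are confined to {4, 7}, which locks those values in; drop them from v_1, v_2, v_4, v_6.
v_6 must be 1 (only option left). So v_4 can't be 1.
So v_4 = 6.

6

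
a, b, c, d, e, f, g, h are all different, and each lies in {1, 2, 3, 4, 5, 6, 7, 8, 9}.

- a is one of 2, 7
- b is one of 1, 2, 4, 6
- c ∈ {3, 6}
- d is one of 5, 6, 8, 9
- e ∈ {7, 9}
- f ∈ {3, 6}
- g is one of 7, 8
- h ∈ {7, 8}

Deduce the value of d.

5

The 2 variables c and f are confined to {3, 6}, which locks those values in; drop them from b, d.
The 2 variables g and h are confined to {7, 8}, which locks those values in; drop them from a, d, e.
That leaves a = 2. Strike 2 from b.
That leaves e = 9. So d can't be 9.
So d = 5.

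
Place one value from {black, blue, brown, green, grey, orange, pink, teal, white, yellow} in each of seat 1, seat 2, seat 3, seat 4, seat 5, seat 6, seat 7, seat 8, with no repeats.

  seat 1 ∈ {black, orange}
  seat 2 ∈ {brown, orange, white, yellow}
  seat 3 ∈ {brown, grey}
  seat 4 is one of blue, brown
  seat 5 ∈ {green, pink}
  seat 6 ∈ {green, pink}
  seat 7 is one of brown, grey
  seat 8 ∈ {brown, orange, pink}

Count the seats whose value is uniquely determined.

seat 3 and seat 7 share exactly the 2 values {brown, grey}; by pigeonhole those values go to them, so strike brown, grey from seat 2, seat 4, seat 8.
seat 4 must be blue (only option left).
seat 5 and seat 6 share exactly the 2 values {green, pink}; by pigeonhole those values go to them, so strike green, pink from seat 8.
seat 8 must be orange (only option left). Strike orange from seat 1, seat 2.
That leaves seat 1 = black.
Determined: seat 1=black, seat 4=blue, seat 8=orange. The other seats each still have more than one consistent value. That makes 3.

3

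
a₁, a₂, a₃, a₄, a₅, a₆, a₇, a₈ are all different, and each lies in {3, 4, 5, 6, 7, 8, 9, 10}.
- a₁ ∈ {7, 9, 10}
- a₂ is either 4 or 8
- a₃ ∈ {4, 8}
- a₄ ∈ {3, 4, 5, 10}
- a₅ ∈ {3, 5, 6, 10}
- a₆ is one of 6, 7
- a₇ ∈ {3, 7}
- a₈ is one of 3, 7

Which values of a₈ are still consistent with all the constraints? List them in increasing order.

3, 7

The 8 variables draw from only 8 values {3, 4, 5, 6, 7, 8, 9, 10}, so each is used; only a₁ can be 9, hence a₁ = 9.
a₂ and a₃ between them cover only {4, 8} — a naked pair. Remove those values from a₄.
a₇ and a₈ between them cover only {3, 7} — a naked pair. Remove those values from a₄, a₅, a₆.
a₆ must be 6 (only option left). So a₅ can't be 6.
No further eliminations apply; a₈ can still be any of 3, 7.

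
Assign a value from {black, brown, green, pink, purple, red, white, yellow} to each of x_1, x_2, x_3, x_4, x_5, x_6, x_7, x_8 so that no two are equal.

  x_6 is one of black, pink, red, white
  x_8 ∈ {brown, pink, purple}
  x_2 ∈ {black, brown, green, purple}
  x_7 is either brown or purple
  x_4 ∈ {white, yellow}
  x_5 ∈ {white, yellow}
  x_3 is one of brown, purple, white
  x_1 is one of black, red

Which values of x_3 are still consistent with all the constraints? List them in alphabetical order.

brown, purple

Among the 8 variables, green fits only x_2 (and all 8 values in {black, brown, green, pink, purple, red, white, yellow} must be used), so x_2 = green.
x_4 and x_5 share exactly the 2 values {white, yellow}; by pigeonhole those values go to them, so strike white, yellow from x_3, x_6.
x_3 and x_7 share exactly the 2 values {brown, purple}; by pigeonhole those values go to them, so strike brown, purple from x_8.
x_8's domain is down to {pink}, so x_8 = pink. Remove pink from x_6.
No further eliminations apply; x_3 can still be any of brown, purple.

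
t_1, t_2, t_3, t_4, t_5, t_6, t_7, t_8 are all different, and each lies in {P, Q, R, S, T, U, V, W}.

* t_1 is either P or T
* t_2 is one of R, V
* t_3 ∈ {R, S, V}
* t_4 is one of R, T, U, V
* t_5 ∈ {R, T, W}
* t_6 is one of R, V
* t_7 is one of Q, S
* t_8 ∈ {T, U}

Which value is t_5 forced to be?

W

The 8 variables together cover exactly {P, Q, R, S, T, U, V, W} — 8 values for 8 variables — and P appears only in t_1's list, so t_1 = P.
The 7 still-open variables draw from only 7 values {Q, R, S, T, U, V, W}, so each is used; only t_7 can be Q, hence t_7 = Q.
Among the 6 still-open variables, S fits only t_3 (and all 6 values in {R, S, T, U, V, W} must be used), so t_3 = S.
The 5 still-open variables draw from only 5 values {R, T, U, V, W}, so each is used; only t_5 can be W, hence t_5 = W.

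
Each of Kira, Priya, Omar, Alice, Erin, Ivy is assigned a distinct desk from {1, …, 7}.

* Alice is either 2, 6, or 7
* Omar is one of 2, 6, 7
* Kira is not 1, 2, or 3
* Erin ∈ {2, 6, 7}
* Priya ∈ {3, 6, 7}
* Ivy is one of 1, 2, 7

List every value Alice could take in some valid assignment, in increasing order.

Omar, Alice, Erin between them cover only {2, 6, 7} — a naked triple. Remove those values from Kira, Priya, Ivy.
Priya must be 3 (only option left).
Ivy has just one choice, so Ivy = 1.
No further eliminations apply; Alice can still be any of 2, 6, 7.

2, 6, 7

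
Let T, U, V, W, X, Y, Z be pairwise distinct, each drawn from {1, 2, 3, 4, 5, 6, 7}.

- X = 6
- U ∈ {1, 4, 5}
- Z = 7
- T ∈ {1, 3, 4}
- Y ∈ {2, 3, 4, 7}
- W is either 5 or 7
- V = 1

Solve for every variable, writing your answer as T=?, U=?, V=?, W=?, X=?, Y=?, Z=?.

T=3, U=4, V=1, W=5, X=6, Y=2, Z=7

V must be 1 (only option left). So T, U can't be 1.
X's domain is down to {6}, so X = 6.
Z's domain is down to {7}, so Z = 7. Eliminate 7 elsewhere: W, Y.
W has just one choice, so W = 5. Remove 5 from U.
That leaves U = 4. Eliminate 4 elsewhere: T, Y.
T's domain is down to {3}, so T = 3. Eliminate 3 elsewhere: Y.
That leaves Y = 2.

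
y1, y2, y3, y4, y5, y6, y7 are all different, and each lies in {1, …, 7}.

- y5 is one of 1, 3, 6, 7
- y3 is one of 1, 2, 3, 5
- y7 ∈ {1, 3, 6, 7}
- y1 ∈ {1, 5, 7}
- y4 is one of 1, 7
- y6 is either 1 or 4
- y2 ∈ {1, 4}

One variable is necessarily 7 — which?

The 7 variables together cover exactly {1, 2, 3, 4, 5, 6, 7} — 7 values for 7 variables — and 2 appears only in y3's list, so y3 = 2.
Among the 6 still-open variables, 5 fits only y1 (and all 6 values in {1, 3, 4, 5, 6, 7} must be used), so y1 = 5.
y2 and y6 share exactly the 2 values {1, 4}; by pigeonhole those values go to them, so strike 1, 4 from y4, y5, y7.

y4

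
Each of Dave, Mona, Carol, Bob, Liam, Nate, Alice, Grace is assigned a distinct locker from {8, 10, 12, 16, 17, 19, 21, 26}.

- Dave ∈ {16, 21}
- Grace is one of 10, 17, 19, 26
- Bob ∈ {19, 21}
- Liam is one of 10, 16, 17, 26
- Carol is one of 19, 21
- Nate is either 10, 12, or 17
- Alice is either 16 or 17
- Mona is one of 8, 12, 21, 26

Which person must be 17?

Alice

Among the 8 variables, 8 fits only Mona (and all 8 values in {8, 10, 12, 16, 17, 19, 21, 26} must be used), so Mona = 8.
The 7 still-open variables draw from only 7 values {10, 12, 16, 17, 19, 21, 26}, so each is used; only Nate can be 12, hence Nate = 12.
Carol and Bob share exactly the 2 values {19, 21}; by pigeonhole those values go to them, so strike 19, 21 from Dave, Grace.
That leaves Dave = 16. So Liam, Alice can't be 16.
So 17 goes to Alice.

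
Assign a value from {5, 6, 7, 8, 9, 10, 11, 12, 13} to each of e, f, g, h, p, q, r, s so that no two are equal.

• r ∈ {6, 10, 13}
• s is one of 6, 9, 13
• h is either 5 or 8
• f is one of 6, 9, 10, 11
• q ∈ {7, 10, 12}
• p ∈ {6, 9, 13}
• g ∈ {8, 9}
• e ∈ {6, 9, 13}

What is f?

The 3 variables e, p, s are confined to {6, 9, 13}, which locks those values in; drop them from f, g, r.
g must be 8 (only option left). Strike 8 from h.
h must be 5 (only option left).
That leaves r = 10. Eliminate 10 elsewhere: f, q.
So f = 11.

11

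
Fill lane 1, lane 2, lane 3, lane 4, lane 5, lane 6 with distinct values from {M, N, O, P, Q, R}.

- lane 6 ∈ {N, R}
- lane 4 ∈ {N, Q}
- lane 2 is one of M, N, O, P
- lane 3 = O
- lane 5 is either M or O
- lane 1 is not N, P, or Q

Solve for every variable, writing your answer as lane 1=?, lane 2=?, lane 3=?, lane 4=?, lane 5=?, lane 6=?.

lane 1=R, lane 2=P, lane 3=O, lane 4=Q, lane 5=M, lane 6=N

lane 3's domain is down to {O}, so lane 3 = O. Strike O from lane 1, lane 2, lane 5.
lane 5 must be M (only option left). Eliminate M elsewhere: lane 1, lane 2.
lane 1 has just one choice, so lane 1 = R. So lane 6 can't be R.
lane 6 has just one choice, so lane 6 = N. Strike N from lane 2, lane 4.
lane 2's domain is down to {P}, so lane 2 = P.
lane 4 has just one choice, so lane 4 = Q.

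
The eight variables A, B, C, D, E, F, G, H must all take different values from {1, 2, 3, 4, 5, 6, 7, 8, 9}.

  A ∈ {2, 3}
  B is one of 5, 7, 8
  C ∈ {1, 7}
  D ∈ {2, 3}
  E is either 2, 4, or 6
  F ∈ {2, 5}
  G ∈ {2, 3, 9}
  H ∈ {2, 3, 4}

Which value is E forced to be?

6

A and D between them cover only {2, 3} — a naked pair. Remove those values from E, F, G, H.
That leaves F = 5. Strike 5 from B.
G must be 9 (only option left).
H's domain is down to {4}, so H = 4. Strike 4 from E.
So E = 6.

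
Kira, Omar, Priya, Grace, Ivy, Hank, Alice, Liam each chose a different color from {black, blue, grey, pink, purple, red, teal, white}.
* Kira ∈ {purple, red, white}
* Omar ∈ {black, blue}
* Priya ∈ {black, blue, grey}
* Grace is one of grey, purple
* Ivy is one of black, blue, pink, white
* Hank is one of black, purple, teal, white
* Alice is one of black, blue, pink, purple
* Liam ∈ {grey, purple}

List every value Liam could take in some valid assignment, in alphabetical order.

grey, purple

The 8 variables together cover exactly {black, blue, grey, pink, purple, red, teal, white} — 8 values for 8 variables — and red appears only in Kira's list, so Kira = red.
The 7 still-open variables draw from only 7 values {black, blue, grey, pink, purple, teal, white}, so each is used; only Hank can be teal, hence Hank = teal.
Among the 6 still-open variables, white fits only Ivy (and all 6 values in {black, blue, grey, pink, purple, white} must be used), so Ivy = white.
Among the 5 still-open variables, pink fits only Alice (and all 5 values in {black, blue, grey, pink, purple} must be used), so Alice = pink.
The 2 variables Grace and Liam are confined to {grey, purple}, which locks those values in; drop them from Priya.
No further eliminations apply; Liam can still be any of grey, purple.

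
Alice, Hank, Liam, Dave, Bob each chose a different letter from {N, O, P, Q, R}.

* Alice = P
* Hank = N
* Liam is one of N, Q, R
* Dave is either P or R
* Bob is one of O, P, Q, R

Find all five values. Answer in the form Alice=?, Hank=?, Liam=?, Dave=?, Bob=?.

Alice has just one choice, so Alice = P. Remove P from Dave, Bob.
Hank has just one choice, so Hank = N. Remove N from Liam.
That leaves Dave = R. Eliminate R elsewhere: Liam, Bob.
Liam must be Q (only option left). Remove Q from Bob.
Bob has just one choice, so Bob = O.

Alice=P, Hank=N, Liam=Q, Dave=R, Bob=O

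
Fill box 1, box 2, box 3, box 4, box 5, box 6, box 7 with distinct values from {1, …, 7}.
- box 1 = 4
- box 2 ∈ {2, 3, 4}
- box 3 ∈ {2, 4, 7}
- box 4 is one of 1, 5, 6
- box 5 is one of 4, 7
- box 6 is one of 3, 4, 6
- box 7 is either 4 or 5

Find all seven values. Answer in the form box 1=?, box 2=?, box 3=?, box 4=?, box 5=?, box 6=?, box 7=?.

box 1 must be 4 (only option left). Eliminate 4 elsewhere: box 2, box 3, box 5, box 6, box 7.
box 5's domain is down to {7}, so box 5 = 7. Remove 7 from box 3.
That leaves box 7 = 5. Strike 5 from box 4.
That leaves box 3 = 2. Remove 2 from box 2.
box 2 must be 3 (only option left). Strike 3 from box 6.
box 6's domain is down to {6}, so box 6 = 6. Remove 6 from box 4.
That leaves box 4 = 1.

box 1=4, box 2=3, box 3=2, box 4=1, box 5=7, box 6=6, box 7=5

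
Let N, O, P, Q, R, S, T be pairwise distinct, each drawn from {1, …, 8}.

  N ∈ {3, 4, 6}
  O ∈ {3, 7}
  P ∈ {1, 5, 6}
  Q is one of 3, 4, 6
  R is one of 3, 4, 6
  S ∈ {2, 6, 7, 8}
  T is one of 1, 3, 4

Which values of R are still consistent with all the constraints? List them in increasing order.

3, 4, 6

The 3 variables N, Q, R are confined to {3, 4, 6}, which locks those values in; drop them from O, P, S, T.
O has just one choice, so O = 7. Eliminate 7 elsewhere: S.
T's domain is down to {1}, so T = 1. Remove 1 from P.
P has just one choice, so P = 5.
No further eliminations apply; R can still be any of 3, 4, 6.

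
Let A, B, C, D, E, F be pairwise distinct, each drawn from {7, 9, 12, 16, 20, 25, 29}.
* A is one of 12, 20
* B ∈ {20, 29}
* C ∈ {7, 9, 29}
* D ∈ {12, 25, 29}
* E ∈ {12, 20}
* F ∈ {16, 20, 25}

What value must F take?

16

A and E share exactly the 2 values {12, 20}; by pigeonhole those values go to them, so strike 12, 20 from B, D, F.
B has just one choice, so B = 29. Remove 29 from C, D.
D must be 25 (only option left). Strike 25 from F.
So F = 16.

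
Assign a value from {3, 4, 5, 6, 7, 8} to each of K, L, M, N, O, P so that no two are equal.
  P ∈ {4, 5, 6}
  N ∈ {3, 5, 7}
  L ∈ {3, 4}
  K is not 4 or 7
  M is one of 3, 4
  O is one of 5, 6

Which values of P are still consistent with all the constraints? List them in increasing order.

The 6 variables draw from only 6 values {3, 4, 5, 6, 7, 8}, so each is used; only N can be 7, hence N = 7.
The 5 still-open variables together cover exactly {3, 4, 5, 6, 8} — 5 values for 5 variables — and 8 appears only in K's list, so K = 8.
The 2 variables L and M are confined to {3, 4}, which locks those values in; drop them from P.
No further eliminations apply; P can still be any of 5, 6.

5, 6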